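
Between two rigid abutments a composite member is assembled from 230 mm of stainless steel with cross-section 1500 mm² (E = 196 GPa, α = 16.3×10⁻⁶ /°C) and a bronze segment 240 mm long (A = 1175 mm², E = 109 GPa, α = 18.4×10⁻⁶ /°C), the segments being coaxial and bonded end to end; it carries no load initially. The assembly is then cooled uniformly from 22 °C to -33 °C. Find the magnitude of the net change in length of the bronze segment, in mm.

|ΔL| ≈ 0.0739 mm

With the walls removed the bar would change length by δ_free = Σ αᵢΔT Lᵢ = 16.3×10⁻⁶×55×230 + 18.4×10⁻⁶×55×240 = 0.4491 mm.
The walls prevent any net length change, so an axial force P (same in every segment) develops. Compatibility: P · Σ Lᵢ/(AᵢEᵢ) = δ_free.
The series flexibility is Σ Lᵢ/(AᵢEᵢ) = 230/(1500×196×10³) + 240/(1175×109×10³) = 2.656×10⁻⁶ mm/N.
So P = 0.4491 / 2.656×10⁻⁶ = 169.1 kN, tensile.
For the bronze segment, free thermal change = 18.4×10⁻⁶×55×240 = 0.2429 mm and elastic change from P = 169100×240/(1175×109×10³) = 0.3168 mm; these oppose, so the net change is 0.0739 mm (segment lengthens).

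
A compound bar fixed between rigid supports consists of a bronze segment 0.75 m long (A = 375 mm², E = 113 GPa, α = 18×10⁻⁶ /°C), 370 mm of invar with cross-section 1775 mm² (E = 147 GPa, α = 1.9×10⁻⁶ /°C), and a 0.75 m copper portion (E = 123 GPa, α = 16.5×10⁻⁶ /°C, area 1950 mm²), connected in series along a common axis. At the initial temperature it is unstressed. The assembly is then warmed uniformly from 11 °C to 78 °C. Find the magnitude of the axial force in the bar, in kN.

P ≈ 80.1 kN (compressive)

If the supports were absent, the total length change would be Σ αᵢΔT Lᵢ = 18×10⁻⁶×67×750 + 1.9×10⁻⁶×67×370 + 16.5×10⁻⁶×67×750 = 1.781 mm.
Since the ends are fixed, an axial force P builds up, equal in every segment, with P · Σ Lᵢ/(AᵢEᵢ) = δ_free.
Σ Lᵢ/(AᵢEᵢ) = 750/(375×113×10³) + 370/(1775×147×10³) + 750/(1950×123×10³) = 2.224×10⁻⁵ mm/N.
P = 1.781 / 2.224×10⁻⁵ = 80050 N = 80.05 kN, compressive.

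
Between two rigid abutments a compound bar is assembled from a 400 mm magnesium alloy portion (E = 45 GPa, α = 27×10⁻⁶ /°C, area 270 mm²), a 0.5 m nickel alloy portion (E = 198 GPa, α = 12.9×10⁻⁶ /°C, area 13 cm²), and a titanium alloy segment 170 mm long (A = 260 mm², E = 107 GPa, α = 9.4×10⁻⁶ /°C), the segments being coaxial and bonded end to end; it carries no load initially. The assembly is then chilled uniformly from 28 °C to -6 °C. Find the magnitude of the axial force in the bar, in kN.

Free thermal contraction of the whole bar: Σ αᵢΔT Lᵢ = 27×10⁻⁶×34×400 + 12.9×10⁻⁶×34×500 + 9.4×10⁻⁶×34×170 = 0.6408 mm.
The walls prevent any net length change, so an axial force P (same in every segment) develops. Compatibility: P · Σ Lᵢ/(AᵢEᵢ) = δ_free.
The series flexibility is Σ Lᵢ/(AᵢEᵢ) = 400/(270×45×10³) + 500/(1300×198×10³) + 170/(260×107×10³) = 4.098×10⁻⁵ mm/N.
P = 0.6408 / 4.098×10⁻⁵ = 15640 N = 15.64 kN, tensile.

P ≈ 15.6 kN (tensile)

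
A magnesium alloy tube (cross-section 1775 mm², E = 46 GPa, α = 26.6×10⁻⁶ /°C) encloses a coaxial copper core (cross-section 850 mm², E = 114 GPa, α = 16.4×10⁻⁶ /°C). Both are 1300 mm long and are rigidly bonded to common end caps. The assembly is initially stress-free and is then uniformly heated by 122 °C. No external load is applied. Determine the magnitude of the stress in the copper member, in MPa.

Both members must finish at the same length. With the larger α, the magnesium alloy tends to over-expand; the plates restrain it, putting the magnesium alloy in compression and the copper in tension. With no external load the two internal forces are equal and opposite, magnitude P.
Equating the net (thermal + elastic) strains gives |α₁ − α₂|·ΔT = P·[1/(A₁E₁) + 1/(A₂E₂)].
|α₁ − α₂|·ΔT = 10.2×10⁻⁶ × 122 = 0.001244.
1/(A₁E₁) + 1/(A₂E₂) = 1/(1775×46×10³) + 1/(850×114×10³) = 2.257×10⁻⁸ N⁻¹.
P = 0.001244 / 2.257×10⁻⁸ = 55140 N = 55.14 kN.
σ_{copper} = P/A₂ = 55140/850 = 64.87 MPa, tensile.

σ ≈ 64.9 MPa (tensile)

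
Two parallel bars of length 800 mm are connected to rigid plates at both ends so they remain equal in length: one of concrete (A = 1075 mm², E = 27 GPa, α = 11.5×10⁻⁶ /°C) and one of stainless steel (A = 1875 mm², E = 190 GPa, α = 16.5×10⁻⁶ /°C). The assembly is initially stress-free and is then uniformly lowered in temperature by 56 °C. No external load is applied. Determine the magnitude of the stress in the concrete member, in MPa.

σ ≈ 6.99 MPa (compressive)

Equilibrium of a rigid end plate with no external load gives equal and opposite internal forces ±P in the two members. Since α_{stainless steel} > α_{concrete}, cooling drives the stainless steel into tension and the concrete into compression.
Compatibility of the two members (thermal + elastic change equal): (α₁ − α₂)ΔT = P·[1/(A₁E₁) + 1/(A₂E₂)].
|α₁ − α₂|·ΔT = 5×10⁻⁶ × 56 = 0.00028.
1/(A₁E₁) + 1/(A₂E₂) = 1/(1075×27×10³) + 1/(1875×190×10³) = 3.726×10⁻⁸ N⁻¹.
So P = 0.00028 / 3.726×10⁻⁸ = 7.515 kN.
σ_{concrete} = P/A₁ = 7515/1075 = 6.99 MPa, compressive.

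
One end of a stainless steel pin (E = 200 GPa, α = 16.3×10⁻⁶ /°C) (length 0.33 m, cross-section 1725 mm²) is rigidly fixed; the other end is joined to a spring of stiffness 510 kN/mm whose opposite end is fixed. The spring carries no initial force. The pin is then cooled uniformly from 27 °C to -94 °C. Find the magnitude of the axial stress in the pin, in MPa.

Free thermal contraction: δ_free = αΔT L = 16.3×10⁻⁶ × 121 × 330 = 0.6509 mm.
Let P be the tensile force in the spring. The pin extends elastically by PL/(AE) and the spring stretches by P/k; together these equal δ_free.
P [ L/(AE) + 1/k ] = δ_free → P [ 330/(1725×200×10³) + 1/(510×10³) ] = 0.6509.
P = 0.6509 / 2.917×10⁻⁶ = 223100 N.
σ = P/A = 223100/1725 = 129.3 MPa.

σ ≈ 129 MPa (tensile)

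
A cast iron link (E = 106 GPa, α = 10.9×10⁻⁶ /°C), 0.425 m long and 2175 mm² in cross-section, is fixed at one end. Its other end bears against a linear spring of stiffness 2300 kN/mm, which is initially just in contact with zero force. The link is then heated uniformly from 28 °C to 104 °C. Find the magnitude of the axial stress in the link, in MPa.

σ ≈ 71.1 MPa (compressive)

If the spring were absent the link would lengthen by αΔT L = 10.9×10⁻⁶ × 76 × 425 = 0.3521 mm.
Let P be the compressive force at the spring. The link shortens elastically by PL/(AE) and the spring compresses by P/k; together these equal δ_free.
P [ L/(AE) + 1/k ] = δ_free → P [ 425/(2175×106×10³) + 1/(2300×10³) ] = 0.3521.
P = 0.3521 / 2.278×10⁻⁶ = 154500 N.
σ = P/A = 154500/2175 = 71.05 MPa.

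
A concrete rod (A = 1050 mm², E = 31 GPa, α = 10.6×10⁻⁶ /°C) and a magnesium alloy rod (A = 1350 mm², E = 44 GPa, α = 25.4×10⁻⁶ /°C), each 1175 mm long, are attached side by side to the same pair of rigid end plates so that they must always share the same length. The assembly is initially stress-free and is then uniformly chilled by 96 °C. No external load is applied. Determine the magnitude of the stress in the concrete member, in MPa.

Both members must finish at the same length. With the larger α, the magnesium alloy tends to over-contract; the plates restrain it, putting the magnesium alloy in tension and the concrete in compression. With no external load the two internal forces are equal and opposite, magnitude P.
Setting the final lengths equal and cancelling L: (α₁ − α₂)ΔT = P/(A₁E₁) + P/(A₂E₂).
|α₁ − α₂|·ΔT = 14.8×10⁻⁶ × 96 = 0.001421.
1/(A₁E₁) + 1/(A₂E₂) = 1/(1050×31×10³) + 1/(1350×44×10³) = 4.756×10⁻⁸ N⁻¹.
P = 0.001421 / 4.756×10⁻⁸ = 29880 N = 29.88 kN.
σ_{concrete} = P/A₁ = 29880/1050 = 28.45 MPa, compressive.

σ ≈ 28.5 MPa (compressive)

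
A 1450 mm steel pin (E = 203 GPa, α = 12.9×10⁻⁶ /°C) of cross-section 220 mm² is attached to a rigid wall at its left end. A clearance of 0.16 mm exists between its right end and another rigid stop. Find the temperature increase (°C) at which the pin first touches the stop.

Contact occurs when the free expansion equals the gap: αΔT L = 0.16 mm.
ΔT = 0.16 / (12.9×10⁻⁶ × 1450) = 8.554 °C.

ΔT ≈ 8.55 °C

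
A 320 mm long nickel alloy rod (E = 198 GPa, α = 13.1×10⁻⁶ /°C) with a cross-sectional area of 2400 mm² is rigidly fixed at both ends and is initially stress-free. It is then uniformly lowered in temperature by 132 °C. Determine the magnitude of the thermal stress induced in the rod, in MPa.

σ ≈ 342 MPa (tensile)

The supports are rigid, so the total axial strain is zero. The restrained thermal strain is ε = αΔT = 13.1×10⁻⁶ × 132 = 1729.2×10⁻⁶.
σ = EαΔT = 198×10³ × 13.1×10⁻⁶ × 132 = 342.4 MPa (tensile; the rod is trying to contract).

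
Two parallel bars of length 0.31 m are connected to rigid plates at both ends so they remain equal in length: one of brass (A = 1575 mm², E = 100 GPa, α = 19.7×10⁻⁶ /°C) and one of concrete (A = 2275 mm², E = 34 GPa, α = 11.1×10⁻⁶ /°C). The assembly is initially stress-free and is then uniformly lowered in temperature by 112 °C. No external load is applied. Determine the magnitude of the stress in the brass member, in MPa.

Equilibrium of a rigid end plate with no external load gives equal and opposite internal forces ±P in the two members. Since α_{brass} > α_{concrete}, cooling drives the brass into tension and the concrete into compression.
Setting the final lengths equal and cancelling L: (α₁ − α₂)ΔT = P/(A₁E₁) + P/(A₂E₂).
|α₁ − α₂|·ΔT = 8.6×10⁻⁶ × 112 = 0.0009632.
1/(A₁E₁) + 1/(A₂E₂) = 1/(1575×100×10³) + 1/(2275×34×10³) = 1.928×10⁻⁸ N⁻¹.
P = 0.0009632 / 1.928×10⁻⁸ = 49970 N = 49.97 kN.
σ_{brass} = P/A₁ = 49970/1575 = 31.72 MPa, tensile.

σ ≈ 31.7 MPa (tensile)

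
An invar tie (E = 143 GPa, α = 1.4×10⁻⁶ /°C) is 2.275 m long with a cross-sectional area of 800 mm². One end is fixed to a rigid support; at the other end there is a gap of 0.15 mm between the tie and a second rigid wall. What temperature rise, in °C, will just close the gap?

ΔT ≈ 47.1 °C

The gap closes when αΔT L = 0.15 mm, since the tie is still unstressed at that instant.
So ΔT = g/(αL) = 0.15/(1.4×10⁻⁶ × 2275) = 47.1 °C.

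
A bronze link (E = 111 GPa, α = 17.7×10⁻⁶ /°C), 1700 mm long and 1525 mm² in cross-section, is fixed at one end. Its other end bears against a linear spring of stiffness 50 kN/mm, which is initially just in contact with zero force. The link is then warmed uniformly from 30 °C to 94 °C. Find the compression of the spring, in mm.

Free thermal expansion: δ_free = αΔT L = 17.7×10⁻⁶ × 64 × 1700 = 1.926 mm.
With a force P in the spring, the elastic change of the link is PL/(AE) and that of the spring is P/k; compatibility requires their sum to equal δ_free.
P [ L/(AE) + 1/k ] = δ_free → P [ 1700/(1525×111×10³) + 1/(50×10³) ] = 1.926.
P = 1.926 / 3.004×10⁻⁵ = 64100 N.
Spring compression = P/k = 64100/(50×10³) = 1.282 mm.

δ ≈ 1.28 mm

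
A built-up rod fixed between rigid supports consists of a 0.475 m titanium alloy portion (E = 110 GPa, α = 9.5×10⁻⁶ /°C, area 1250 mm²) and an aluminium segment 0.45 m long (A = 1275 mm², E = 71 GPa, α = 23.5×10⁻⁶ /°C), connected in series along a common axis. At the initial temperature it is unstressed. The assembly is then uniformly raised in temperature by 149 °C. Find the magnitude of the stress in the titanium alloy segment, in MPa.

σ ≈ 213 MPa (compressive)

If the supports were absent, the total length change would be Σ αᵢΔT Lᵢ = 9.5×10⁻⁶×149×475 + 23.5×10⁻⁶×149×450 = 2.248 mm.
Since the ends are fixed, an axial force P builds up, equal in every segment, with P · Σ Lᵢ/(AᵢEᵢ) = δ_free.
The series flexibility is Σ Lᵢ/(AᵢEᵢ) = 475/(1250×110×10³) + 450/(1275×71×10³) = 8.426×10⁻⁶ mm/N.
So P = 2.248 / 8.426×10⁻⁶ = 266.8 kN, compressive.
σ_{titanium alloy} = P / A = 266800 / 1250 = 213.4 MPa.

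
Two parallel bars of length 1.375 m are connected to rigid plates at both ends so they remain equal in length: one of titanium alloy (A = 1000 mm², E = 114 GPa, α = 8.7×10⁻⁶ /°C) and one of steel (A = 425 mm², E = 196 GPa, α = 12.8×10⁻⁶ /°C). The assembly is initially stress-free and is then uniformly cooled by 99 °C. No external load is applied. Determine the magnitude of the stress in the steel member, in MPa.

Equilibrium of a rigid end plate with no external load gives equal and opposite internal forces ±P in the two members. Since α_{steel} > α_{titanium alloy}, cooling drives the steel into tension and the titanium alloy into compression.
Compatibility of the two members (thermal + elastic change equal): (α₁ − α₂)ΔT = P·[1/(A₁E₁) + 1/(A₂E₂)].
|α₁ − α₂|·ΔT = 4.1×10⁻⁶ × 99 = 0.0004059.
1/(A₁E₁) + 1/(A₂E₂) = 1/(1000×114×10³) + 1/(425×196×10³) = 2.078×10⁻⁸ N⁻¹.
So P = 0.0004059 / 2.078×10⁻⁸ = 19.54 kN.
σ_{steel} = P/A₂ = 19540/425 = 45.97 MPa, tensile.

σ ≈ 46 MPa (tensile)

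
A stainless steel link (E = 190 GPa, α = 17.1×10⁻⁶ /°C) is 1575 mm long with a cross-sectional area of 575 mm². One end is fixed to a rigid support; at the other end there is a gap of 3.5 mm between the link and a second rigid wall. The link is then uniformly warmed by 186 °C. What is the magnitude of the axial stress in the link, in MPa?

If the wall were absent the link would grow by αΔT L = 17.1×10⁻⁶ × 186 × 1575 = 5.009 mm.
The gap closes (δ_free > 3.5 mm) and the wall then resists a further 5.009 − 3.5 = 1.509 mm of expansion.
That suppressed elongation corresponds to σ = E·Δ/L = 190×10³ × 1.509/1575 = 182.1 MPa.

σ ≈ 182 MPa (compressive)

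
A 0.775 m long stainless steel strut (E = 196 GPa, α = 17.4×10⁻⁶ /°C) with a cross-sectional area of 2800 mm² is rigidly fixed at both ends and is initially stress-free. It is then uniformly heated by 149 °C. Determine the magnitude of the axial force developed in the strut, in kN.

P ≈ 1420 kN (compressive)

Full restraint means ε = 0, so the stress is σ = EαΔT = 196×10³ × 17.4×10⁻⁶ × 149 = 508.1 MPa.
Then P = σA = 508.1 × 2800 mm² = 1423 kN, compressive.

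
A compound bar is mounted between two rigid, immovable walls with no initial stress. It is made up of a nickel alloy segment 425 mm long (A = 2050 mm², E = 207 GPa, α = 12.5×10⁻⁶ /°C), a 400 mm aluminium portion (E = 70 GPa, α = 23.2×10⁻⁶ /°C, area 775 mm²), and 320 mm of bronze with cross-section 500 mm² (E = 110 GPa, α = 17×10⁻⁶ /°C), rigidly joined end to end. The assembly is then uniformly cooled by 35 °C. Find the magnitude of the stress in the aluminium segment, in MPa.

With the walls removed the bar would change length by δ_free = Σ αᵢΔT Lᵢ = 12.5×10⁻⁶×35×425 + 23.2×10⁻⁶×35×400 + 17×10⁻⁶×35×320 = 0.7011 mm.
The walls prevent any net length change, so an axial force P (same in every segment) develops. Compatibility: P · Σ Lᵢ/(AᵢEᵢ) = δ_free.
Σ Lᵢ/(AᵢEᵢ) = 425/(2050×207×10³) + 400/(775×70×10³) + 320/(500×110×10³) = 1.419×10⁻⁵ mm/N.
Hence P = δ_free / Σ(L/AE) = 0.7011/1.419×10⁻⁵ = 49.4 kN (tensile).
σ_{aluminium} = P / A = 49400 / 775 = 63.74 MPa.

σ ≈ 63.7 MPa (tensile)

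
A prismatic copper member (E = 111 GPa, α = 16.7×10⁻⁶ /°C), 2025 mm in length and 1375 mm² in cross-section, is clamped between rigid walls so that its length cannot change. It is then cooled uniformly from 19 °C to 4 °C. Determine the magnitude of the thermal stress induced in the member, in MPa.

The supports are rigid, so the total axial strain is zero. The restrained thermal strain is ε = αΔT = 16.7×10⁻⁶ × 15 = 250.5×10⁻⁶.
The stress required to suppress this strain is σ = Eε = 111×10³ × 250.5×10⁻⁶ = 27.81 MPa, tensile since the member is trying to contract.

σ ≈ 27.8 MPa (tensile)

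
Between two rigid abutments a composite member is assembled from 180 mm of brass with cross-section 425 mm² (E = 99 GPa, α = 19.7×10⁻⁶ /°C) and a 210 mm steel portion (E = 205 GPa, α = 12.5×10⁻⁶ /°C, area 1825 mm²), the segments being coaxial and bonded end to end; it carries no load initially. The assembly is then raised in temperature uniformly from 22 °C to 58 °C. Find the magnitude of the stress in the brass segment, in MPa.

Free thermal expansion of the whole bar: Σ αᵢΔT Lᵢ = 19.7×10⁻⁶×36×180 + 12.5×10⁻⁶×36×210 = 0.2222 mm.
Since the ends are fixed, an axial force P builds up, equal in every segment, with P · Σ Lᵢ/(AᵢEᵢ) = δ_free.
Σ Lᵢ/(AᵢEᵢ) = 180/(425×99×10³) + 210/(1825×205×10³) = 4.839×10⁻⁶ mm/N.
So P = 0.2222 / 4.839×10⁻⁶ = 45.91 kN, compressive.
σ_{brass} = P / A = 45910 / 425 = 108 MPa.

σ ≈ 108 MPa (compressive)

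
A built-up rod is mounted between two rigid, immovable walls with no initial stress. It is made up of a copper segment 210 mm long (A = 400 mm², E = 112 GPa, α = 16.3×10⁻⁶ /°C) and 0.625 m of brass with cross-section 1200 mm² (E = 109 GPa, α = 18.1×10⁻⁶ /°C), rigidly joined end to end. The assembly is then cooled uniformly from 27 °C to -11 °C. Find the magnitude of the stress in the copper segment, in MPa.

σ ≈ 148 MPa (tensile)

With the walls removed the bar would change length by δ_free = Σ αᵢΔT Lᵢ = 16.3×10⁻⁶×38×210 + 18.1×10⁻⁶×38×625 = 0.5599 mm.
The rigid supports impose zero overall length change; the single axial force P common to all segments must satisfy P Σ Lᵢ/(AᵢEᵢ) = δ_free.
Σ Lᵢ/(AᵢEᵢ) = 210/(400×112×10³) + 625/(1200×109×10³) = 9.466×10⁻⁶ mm/N.
So P = 0.5599 / 9.466×10⁻⁶ = 59.16 kN, tensile.
σ_{copper} = P / A = 59160 / 400 = 147.9 MPa.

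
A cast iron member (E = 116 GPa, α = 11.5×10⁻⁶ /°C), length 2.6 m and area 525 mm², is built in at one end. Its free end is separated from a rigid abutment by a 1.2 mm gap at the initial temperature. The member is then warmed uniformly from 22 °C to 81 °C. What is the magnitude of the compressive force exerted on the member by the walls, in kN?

Free thermal elongation = αΔT L = 11.5×10⁻⁶ × 59 × 2600 = 1.764 mm.
After closing the 1.2 mm clearance, 1.764 − 1.2 = 0.5641 mm of expansion remains to be suppressed by the wall.
That suppressed elongation corresponds to σ = E·Δ/L = 116×10³ × 0.5641/2600 = 25.17 MPa.
Force on the wall = σA = 25.17 × 525 mm² = 13.21 kN.

P ≈ 13.2 kN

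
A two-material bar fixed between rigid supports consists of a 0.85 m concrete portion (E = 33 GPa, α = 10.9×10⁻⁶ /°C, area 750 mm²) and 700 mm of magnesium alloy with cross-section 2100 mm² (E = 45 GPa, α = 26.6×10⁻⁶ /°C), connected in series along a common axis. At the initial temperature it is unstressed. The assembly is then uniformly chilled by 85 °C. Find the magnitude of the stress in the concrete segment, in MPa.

σ ≈ 75.7 MPa (tensile)

If the supports were absent, the total length change would be Σ αᵢΔT Lᵢ = 10.9×10⁻⁶×85×850 + 26.6×10⁻⁶×85×700 = 2.37 mm.
The walls prevent any net length change, so an axial force P (same in every segment) develops. Compatibility: P · Σ Lᵢ/(AᵢEᵢ) = δ_free.
The series flexibility is Σ Lᵢ/(AᵢEᵢ) = 850/(750×33×10³) + 700/(2100×45×10³) = 4.175×10⁻⁵ mm/N.
P = 2.37 / 4.175×10⁻⁵ = 56770 N = 56.77 kN, tensile.
σ_{concrete} = P / A = 56770 / 750 = 75.69 MPa.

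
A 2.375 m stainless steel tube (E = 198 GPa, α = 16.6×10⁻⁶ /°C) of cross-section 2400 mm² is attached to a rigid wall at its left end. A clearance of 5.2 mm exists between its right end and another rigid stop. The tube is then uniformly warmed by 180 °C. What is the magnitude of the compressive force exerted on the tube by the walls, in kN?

P ≈ 379 kN

Unrestrained expansion: δ_free = αΔT L = 16.6×10⁻⁶ × 180 × 2375 = 7.097 mm.
This exceeds the 5.2 mm gap, so the wall pushes back. The portion of expansion that must be recovered elastically is δ_free − gap = 7.097 − 5.2 = 1.897 mm.
Compatibility: PL/(AE) = 1.897 mm, so σ = P/A = E × (1.897/2375) = 158.1 MPa.
Force on the wall = σA = 158.1 × 2400 mm² = 379.5 kN.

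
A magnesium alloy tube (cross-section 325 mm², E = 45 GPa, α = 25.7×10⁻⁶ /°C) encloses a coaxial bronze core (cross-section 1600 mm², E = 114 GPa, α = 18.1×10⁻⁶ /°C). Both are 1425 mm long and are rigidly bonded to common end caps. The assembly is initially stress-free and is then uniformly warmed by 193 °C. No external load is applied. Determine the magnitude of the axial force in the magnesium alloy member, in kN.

P ≈ 19.9 kN (compressive in the magnesium alloy)

Both members must finish at the same length. With the larger α, the magnesium alloy tends to over-expand; the plates restrain it, putting the magnesium alloy in compression and the bronze in tension. With no external load the two internal forces are equal and opposite, magnitude P.
Equating the net (thermal + elastic) strains gives |α₁ − α₂|·ΔT = P·[1/(A₁E₁) + 1/(A₂E₂)].
|α₁ − α₂|·ΔT = 7.6×10⁻⁶ × 193 = 0.001467.
1/(A₁E₁) + 1/(A₂E₂) = 1/(325×45×10³) + 1/(1600×114×10³) = 7.386×10⁻⁸ N⁻¹.
P = 0.001467 / 7.386×10⁻⁸ = 19860 N = 19.86 kN.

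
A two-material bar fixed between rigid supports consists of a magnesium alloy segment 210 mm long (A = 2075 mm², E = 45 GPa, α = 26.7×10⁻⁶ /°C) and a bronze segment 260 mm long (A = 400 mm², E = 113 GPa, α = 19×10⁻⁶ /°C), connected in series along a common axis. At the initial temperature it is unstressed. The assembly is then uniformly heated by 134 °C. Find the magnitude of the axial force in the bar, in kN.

P ≈ 177 kN (compressive)

With the walls removed the bar would change length by δ_free = Σ αᵢΔT Lᵢ = 26.7×10⁻⁶×134×210 + 19×10⁻⁶×134×260 = 1.413 mm.
Since the ends are fixed, an axial force P builds up, equal in every segment, with P · Σ Lᵢ/(AᵢEᵢ) = δ_free.
Σ Lᵢ/(AᵢEᵢ) = 210/(2075×45×10³) + 260/(400×113×10³) = 8.001×10⁻⁶ mm/N.
P = 1.413 / 8.001×10⁻⁶ = 176600 N = 176.6 kN, compressive.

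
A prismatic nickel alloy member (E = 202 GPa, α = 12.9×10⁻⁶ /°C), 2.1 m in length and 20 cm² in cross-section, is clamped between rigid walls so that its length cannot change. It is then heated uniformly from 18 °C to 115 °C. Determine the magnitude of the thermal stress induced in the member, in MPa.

With length fixed, the mechanical strain must cancel the thermal strain αΔT = 12.9×10⁻⁶ × 97 = 1251.3×10⁻⁶.
The stress required to suppress this strain is σ = Eε = 202×10³ × 1251.3×10⁻⁶ = 252.8 MPa, compressive since the member is trying to expand.

σ ≈ 253 MPa (compressive)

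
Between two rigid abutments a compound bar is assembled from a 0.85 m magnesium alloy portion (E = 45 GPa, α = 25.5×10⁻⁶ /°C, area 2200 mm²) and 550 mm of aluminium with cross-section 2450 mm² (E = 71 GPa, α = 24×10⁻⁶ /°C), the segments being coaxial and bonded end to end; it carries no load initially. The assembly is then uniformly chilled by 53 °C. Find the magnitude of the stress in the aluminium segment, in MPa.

σ ≈ 64.2 MPa (tensile)

Free thermal contraction of the whole bar: Σ αᵢΔT Lᵢ = 25.5×10⁻⁶×53×850 + 24×10⁻⁶×53×550 = 1.848 mm.
Since the ends are fixed, an axial force P builds up, equal in every segment, with P · Σ Lᵢ/(AᵢEᵢ) = δ_free.
The series flexibility is Σ Lᵢ/(AᵢEᵢ) = 850/(2200×45×10³) + 550/(2450×71×10³) = 1.175×10⁻⁵ mm/N.
P = 1.848 / 1.175×10⁻⁵ = 157300 N = 157.3 kN, tensile.
σ_{aluminium} = P / A = 157300 / 2450 = 64.22 MPa.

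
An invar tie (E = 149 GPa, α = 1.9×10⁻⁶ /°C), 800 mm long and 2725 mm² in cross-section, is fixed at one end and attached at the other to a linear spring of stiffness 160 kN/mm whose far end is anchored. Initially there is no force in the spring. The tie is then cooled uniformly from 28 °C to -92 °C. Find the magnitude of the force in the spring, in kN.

P ≈ 22.2 kN

If the spring were absent the tie would shorten by αΔT L = 1.9×10⁻⁶ × 120 × 800 = 0.1824 mm.
With a force P in the spring, the elastic change of the tie is PL/(AE) and that of the spring is P/k; compatibility requires their sum to equal δ_free.
So P = δ_free / [L/(AE) + 1/k] = 0.1824 / [ 800/(2725×149×10³) + 1/(160×10³) ].
P = 0.1824 / 8.22×10⁻⁶ = 22190 N.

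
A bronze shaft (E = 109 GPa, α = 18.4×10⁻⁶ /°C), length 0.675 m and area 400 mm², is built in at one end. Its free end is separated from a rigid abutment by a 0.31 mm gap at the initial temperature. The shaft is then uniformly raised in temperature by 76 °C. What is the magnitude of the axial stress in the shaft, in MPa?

σ ≈ 102 MPa (compressive)

Unrestrained expansion: δ_free = αΔT L = 18.4×10⁻⁶ × 76 × 675 = 0.9439 mm.
This exceeds the 0.31 mm gap, so the wall pushes back. The portion of expansion that must be recovered elastically is δ_free − gap = 0.9439 − 0.31 = 0.6339 mm.
So σ = E(δ_free − g)/L = 109×10³ × 0.6339/675 = 102.4 MPa.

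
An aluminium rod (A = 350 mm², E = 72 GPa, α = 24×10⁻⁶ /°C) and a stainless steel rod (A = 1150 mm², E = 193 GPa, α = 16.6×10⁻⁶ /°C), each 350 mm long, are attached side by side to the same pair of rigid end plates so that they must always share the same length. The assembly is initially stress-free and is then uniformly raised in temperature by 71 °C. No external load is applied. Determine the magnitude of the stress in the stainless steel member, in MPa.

Equilibrium of a rigid end plate with no external load gives equal and opposite internal forces ±P in the two members. Since α_{aluminium} > α_{stainless steel}, heating drives the aluminium into compression and the stainless steel into tension.
Compatibility of the two members (thermal + elastic change equal): (α₁ − α₂)ΔT = P·[1/(A₁E₁) + 1/(A₂E₂)].
|α₁ − α₂|·ΔT = 7.4×10⁻⁶ × 71 = 0.0005254.
1/(A₁E₁) + 1/(A₂E₂) = 1/(350×72×10³) + 1/(1150×193×10³) = 4.419×10⁻⁸ N⁻¹.
P = 0.0005254 / 4.419×10⁻⁸ = 11890 N = 11.89 kN.
σ_{stainless steel} = P/A₂ = 11890/1150 = 10.34 MPa, tensile.

σ ≈ 10.3 MPa (tensile)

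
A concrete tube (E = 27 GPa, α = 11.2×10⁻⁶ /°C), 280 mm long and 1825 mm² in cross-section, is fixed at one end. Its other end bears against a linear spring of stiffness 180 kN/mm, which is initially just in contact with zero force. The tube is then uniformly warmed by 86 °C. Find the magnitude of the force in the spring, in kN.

If the spring were absent the tube would lengthen by αΔT L = 11.2×10⁻⁶ × 86 × 280 = 0.2697 mm.
With a force P in the spring, the elastic change of the tube is PL/(AE) and that of the spring is P/k; compatibility requires their sum to equal δ_free.
P [ L/(AE) + 1/k ] = δ_free → P [ 280/(1825×27×10³) + 1/(180×10³) ] = 0.2697.
P = 0.2697 / 1.124×10⁻⁵ = 24000 N.

P ≈ 24 kN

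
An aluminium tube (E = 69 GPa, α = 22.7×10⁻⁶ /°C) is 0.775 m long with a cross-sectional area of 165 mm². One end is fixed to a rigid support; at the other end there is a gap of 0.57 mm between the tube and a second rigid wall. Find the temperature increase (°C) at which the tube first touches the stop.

ΔT ≈ 32.4 °C

The gap closes when αΔT L = 0.57 mm, since the tube is still unstressed at that instant.
So ΔT = g/(αL) = 0.57/(22.7×10⁻⁶ × 775) = 32.4 °C.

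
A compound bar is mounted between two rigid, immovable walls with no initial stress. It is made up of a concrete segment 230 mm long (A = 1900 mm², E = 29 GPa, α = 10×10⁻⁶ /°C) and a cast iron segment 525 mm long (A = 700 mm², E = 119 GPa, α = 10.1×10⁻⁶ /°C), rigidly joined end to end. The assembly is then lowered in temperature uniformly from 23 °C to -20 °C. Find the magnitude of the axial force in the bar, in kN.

Free thermal contraction of the whole bar: Σ αᵢΔT Lᵢ = 10×10⁻⁶×43×230 + 10.1×10⁻⁶×43×525 = 0.3269 mm.
Since the ends are fixed, an axial force P builds up, equal in every segment, with P · Σ Lᵢ/(AᵢEᵢ) = δ_free.
The series flexibility is Σ Lᵢ/(AᵢEᵢ) = 230/(1900×29×10³) + 525/(700×119×10³) = 1.048×10⁻⁵ mm/N.
So P = 0.3269 / 1.048×10⁻⁵ = 31.2 kN, tensile.

P ≈ 31.2 kN (tensile)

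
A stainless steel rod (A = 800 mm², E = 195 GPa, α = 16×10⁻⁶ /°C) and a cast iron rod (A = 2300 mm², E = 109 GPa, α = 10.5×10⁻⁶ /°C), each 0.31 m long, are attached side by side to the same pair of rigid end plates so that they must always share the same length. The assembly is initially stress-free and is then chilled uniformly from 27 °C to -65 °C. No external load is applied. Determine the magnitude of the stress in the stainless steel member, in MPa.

Equilibrium of a rigid end plate with no external load gives equal and opposite internal forces ±P in the two members. Since α_{stainless steel} > α_{cast iron}, cooling drives the stainless steel into tension and the cast iron into compression.
Compatibility of the two members (thermal + elastic change equal): (α₁ − α₂)ΔT = P·[1/(A₁E₁) + 1/(A₂E₂)].
|α₁ − α₂|·ΔT = 5.5×10⁻⁶ × 92 = 0.000506.
1/(A₁E₁) + 1/(A₂E₂) = 1/(800×195×10³) + 1/(2300×109×10³) = 1.04×10⁻⁸ N⁻¹.
P = 0.000506 / 1.04×10⁻⁸ = 48660 N = 48.66 kN.
σ_{stainless steel} = P/A₁ = 48660/800 = 60.82 MPa, tensile.

σ ≈ 60.8 MPa (tensile)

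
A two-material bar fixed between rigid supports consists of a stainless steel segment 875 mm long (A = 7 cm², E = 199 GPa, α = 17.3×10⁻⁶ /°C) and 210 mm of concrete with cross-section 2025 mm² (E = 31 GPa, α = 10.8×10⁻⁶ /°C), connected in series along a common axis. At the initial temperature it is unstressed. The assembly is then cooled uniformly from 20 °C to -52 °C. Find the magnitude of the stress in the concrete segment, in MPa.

If the supports were absent, the total length change would be Σ αᵢΔT Lᵢ = 17.3×10⁻⁶×72×875 + 10.8×10⁻⁶×72×210 = 1.253 mm.
Since the ends are fixed, an axial force P builds up, equal in every segment, with P · Σ Lᵢ/(AᵢEᵢ) = δ_free.
The series flexibility is Σ Lᵢ/(AᵢEᵢ) = 875/(700×199×10³) + 210/(2025×31×10³) = 9.627×10⁻⁶ mm/N.
P = 1.253 / 9.627×10⁻⁶ = 130200 N = 130.2 kN, tensile.
σ_{concrete} = P / A = 130200 / 2025 = 64.29 MPa.

σ ≈ 64.3 MPa (tensile)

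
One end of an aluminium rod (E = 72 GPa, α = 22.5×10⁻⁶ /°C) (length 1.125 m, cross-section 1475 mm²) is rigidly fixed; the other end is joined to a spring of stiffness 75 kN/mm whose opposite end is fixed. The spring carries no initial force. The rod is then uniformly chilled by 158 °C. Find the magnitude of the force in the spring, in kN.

P ≈ 167 kN

If the spring were absent the rod would shorten by αΔT L = 22.5×10⁻⁶ × 158 × 1125 = 3.999 mm.
With a force P in the spring, the elastic change of the rod is PL/(AE) and that of the spring is P/k; compatibility requires their sum to equal δ_free.
So P = δ_free / [L/(AE) + 1/k] = 3.999 / [ 1125/(1475×72×10³) + 1/(75×10³) ].
P = 3.999 / 2.393×10⁻⁵ = 167200 N.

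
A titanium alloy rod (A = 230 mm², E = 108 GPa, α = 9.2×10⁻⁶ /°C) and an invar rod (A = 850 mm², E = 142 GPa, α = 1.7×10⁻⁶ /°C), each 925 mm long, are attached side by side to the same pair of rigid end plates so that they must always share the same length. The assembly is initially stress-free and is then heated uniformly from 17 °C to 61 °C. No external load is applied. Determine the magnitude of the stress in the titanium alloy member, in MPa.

Both members must finish at the same length. With the larger α, the titanium alloy tends to over-expand; the plates restrain it, putting the titanium alloy in compression and the invar in tension. With no external load the two internal forces are equal and opposite, magnitude P.
Compatibility of the two members (thermal + elastic change equal): (α₁ − α₂)ΔT = P·[1/(A₁E₁) + 1/(A₂E₂)].
|α₁ − α₂|·ΔT = 7.5×10⁻⁶ × 44 = 0.00033.
1/(A₁E₁) + 1/(A₂E₂) = 1/(230×108×10³) + 1/(850×142×10³) = 4.854×10⁻⁸ N⁻¹.
So P = 0.00033 / 4.854×10⁻⁸ = 6.798 kN.
σ_{titanium alloy} = P/A₁ = 6798/230 = 29.56 MPa, compressive.

σ ≈ 29.6 MPa (compressive)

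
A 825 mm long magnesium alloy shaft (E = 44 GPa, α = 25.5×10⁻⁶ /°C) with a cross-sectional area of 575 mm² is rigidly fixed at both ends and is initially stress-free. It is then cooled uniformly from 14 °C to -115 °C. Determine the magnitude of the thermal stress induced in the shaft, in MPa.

The supports are rigid, so the total axial strain is zero. The restrained thermal strain is ε = αΔT = 25.5×10⁻⁶ × 129 = 3289.5×10⁻⁶.
σ = EαΔT = 44×10³ × 25.5×10⁻⁶ × 129 = 144.7 MPa (tensile; the shaft is trying to contract).

σ ≈ 145 MPa (tensile)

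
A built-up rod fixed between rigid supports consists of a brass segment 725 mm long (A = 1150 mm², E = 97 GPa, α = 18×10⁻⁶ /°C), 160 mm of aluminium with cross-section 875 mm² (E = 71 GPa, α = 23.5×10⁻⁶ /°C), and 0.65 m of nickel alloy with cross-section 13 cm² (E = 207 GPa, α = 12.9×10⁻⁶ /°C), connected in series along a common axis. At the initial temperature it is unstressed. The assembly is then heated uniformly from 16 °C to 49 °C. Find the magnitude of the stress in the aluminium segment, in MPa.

If the supports were absent, the total length change would be Σ αᵢΔT Lᵢ = 18×10⁻⁶×33×725 + 23.5×10⁻⁶×33×160 + 12.9×10⁻⁶×33×650 = 0.8314 mm.
The walls prevent any net length change, so an axial force P (same in every segment) develops. Compatibility: P · Σ Lᵢ/(AᵢEᵢ) = δ_free.
Σ Lᵢ/(AᵢEᵢ) = 725/(1150×97×10³) + 160/(875×71×10³) + 650/(1300×207×10³) = 1.149×10⁻⁵ mm/N.
So P = 0.8314 / 1.149×10⁻⁵ = 72.36 kN, compressive.
σ_{aluminium} = P / A = 72360 / 875 = 82.7 MPa.

σ ≈ 82.7 MPa (compressive)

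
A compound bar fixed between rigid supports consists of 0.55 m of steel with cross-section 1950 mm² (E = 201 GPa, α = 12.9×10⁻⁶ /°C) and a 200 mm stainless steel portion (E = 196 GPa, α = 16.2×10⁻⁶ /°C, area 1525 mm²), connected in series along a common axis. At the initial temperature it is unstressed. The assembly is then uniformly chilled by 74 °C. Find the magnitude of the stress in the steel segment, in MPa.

Free thermal contraction of the whole bar: Σ αᵢΔT Lᵢ = 12.9×10⁻⁶×74×550 + 16.2×10⁻⁶×74×200 = 0.7648 mm.
Since the ends are fixed, an axial force P builds up, equal in every segment, with P · Σ Lᵢ/(AᵢEᵢ) = δ_free.
Σ Lᵢ/(AᵢEᵢ) = 550/(1950×201×10³) + 200/(1525×196×10³) = 2.072×10⁻⁶ mm/N.
P = 0.7648 / 2.072×10⁻⁶ = 369000 N = 369 kN, tensile.
σ_{steel} = P / A = 369000 / 1950 = 189.3 MPa.

σ ≈ 189 MPa (tensile)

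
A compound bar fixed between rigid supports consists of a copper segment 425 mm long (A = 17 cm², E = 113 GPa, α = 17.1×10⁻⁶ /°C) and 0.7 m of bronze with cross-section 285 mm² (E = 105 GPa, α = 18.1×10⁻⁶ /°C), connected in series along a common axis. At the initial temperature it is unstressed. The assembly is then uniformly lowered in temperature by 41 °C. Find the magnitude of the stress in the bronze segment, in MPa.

σ ≈ 112 MPa (tensile)

If the supports were absent, the total length change would be Σ αᵢΔT Lᵢ = 17.1×10⁻⁶×41×425 + 18.1×10⁻⁶×41×700 = 0.8174 mm.
The walls prevent any net length change, so an axial force P (same in every segment) develops. Compatibility: P · Σ Lᵢ/(AᵢEᵢ) = δ_free.
Σ Lᵢ/(AᵢEᵢ) = 425/(1700×113×10³) + 700/(285×105×10³) = 2.56×10⁻⁵ mm/N.
So P = 0.8174 / 2.56×10⁻⁵ = 31.93 kN, tensile.
σ_{bronze} = P / A = 31930 / 285 = 112 MPa.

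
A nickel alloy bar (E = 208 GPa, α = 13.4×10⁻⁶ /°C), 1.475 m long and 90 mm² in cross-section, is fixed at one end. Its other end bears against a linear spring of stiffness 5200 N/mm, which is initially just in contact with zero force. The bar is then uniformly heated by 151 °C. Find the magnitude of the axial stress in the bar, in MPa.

σ ≈ 122 MPa (compressive)

Free thermal expansion: δ_free = αΔT L = 13.4×10⁻⁶ × 151 × 1475 = 2.985 mm.
With a force P in the spring, the elastic change of the bar is PL/(AE) and that of the spring is P/k; compatibility requires their sum to equal δ_free.
So P = δ_free / [L/(AE) + 1/k] = 2.985 / [ 1475/(90×208×10³) + 1/(5200) ].
P = 2.985 / 0.0002711 = 11010 N.
σ = P/A = 11010/90 = 122.3 MPa.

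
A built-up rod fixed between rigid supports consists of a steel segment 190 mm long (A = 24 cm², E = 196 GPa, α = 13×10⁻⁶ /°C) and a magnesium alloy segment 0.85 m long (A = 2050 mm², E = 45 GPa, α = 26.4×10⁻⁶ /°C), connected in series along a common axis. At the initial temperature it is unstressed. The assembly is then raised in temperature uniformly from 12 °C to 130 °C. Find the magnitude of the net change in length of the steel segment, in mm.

|ΔL| ≈ 0.168 mm

If the supports were absent, the total length change would be Σ αᵢΔT Lᵢ = 13×10⁻⁶×118×190 + 26.4×10⁻⁶×118×850 = 2.939 mm.
The walls prevent any net length change, so an axial force P (same in every segment) develops. Compatibility: P · Σ Lᵢ/(AᵢEᵢ) = δ_free.
The series flexibility is Σ Lᵢ/(AᵢEᵢ) = 190/(2400×196×10³) + 850/(2050×45×10³) = 9.618×10⁻⁶ mm/N.
P = 2.939 / 9.618×10⁻⁶ = 305600 N = 305.6 kN, compressive.
For the steel segment, free thermal change = 13×10⁻⁶×118×190 = 0.2915 mm and elastic change from P = 305600×190/(2400×196×10³) = 0.1234 mm; these oppose, so the net change is 0.168 mm (segment lengthens).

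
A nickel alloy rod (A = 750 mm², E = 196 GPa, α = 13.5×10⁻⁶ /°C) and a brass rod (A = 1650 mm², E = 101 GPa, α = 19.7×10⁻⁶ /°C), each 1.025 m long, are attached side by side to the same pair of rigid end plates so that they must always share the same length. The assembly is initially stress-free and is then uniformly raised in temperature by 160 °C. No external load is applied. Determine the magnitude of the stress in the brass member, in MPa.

σ ≈ 47 MPa (compressive)

Both members must finish at the same length. With the larger α, the brass tends to over-expand; the plates restrain it, putting the brass in compression and the nickel alloy in tension. With no external load the two internal forces are equal and opposite, magnitude P.
Compatibility of the two members (thermal + elastic change equal): (α₁ − α₂)ΔT = P·[1/(A₁E₁) + 1/(A₂E₂)].
|α₁ − α₂|·ΔT = 6.2×10⁻⁶ × 160 = 0.000992.
1/(A₁E₁) + 1/(A₂E₂) = 1/(750×196×10³) + 1/(1650×101×10³) = 1.28×10⁻⁸ N⁻¹.
So P = 0.000992 / 1.28×10⁻⁸ = 77.48 kN.
σ_{brass} = P/A₂ = 77480/1650 = 46.96 MPa, compressive.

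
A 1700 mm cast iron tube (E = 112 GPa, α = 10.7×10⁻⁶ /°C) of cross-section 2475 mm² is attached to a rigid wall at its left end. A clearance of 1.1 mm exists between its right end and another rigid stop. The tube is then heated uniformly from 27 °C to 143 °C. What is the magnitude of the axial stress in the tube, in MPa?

σ ≈ 66.5 MPa (compressive)

Free thermal elongation = αΔT L = 10.7×10⁻⁶ × 116 × 1700 = 2.11 mm.
The gap closes (δ_free > 1.1 mm) and the wall then resists a further 2.11 − 1.1 = 1.01 mm of expansion.
That suppressed elongation corresponds to σ = E·Δ/L = 112×10³ × 1.01/1700 = 66.54 MPa.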